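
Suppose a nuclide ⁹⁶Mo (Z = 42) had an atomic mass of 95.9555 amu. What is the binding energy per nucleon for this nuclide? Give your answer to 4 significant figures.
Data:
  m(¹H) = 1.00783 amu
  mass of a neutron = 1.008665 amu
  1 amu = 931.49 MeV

Z = 42, so N = A − Z = 96 − 42 = 54.
Mass of separated nucleons = 42(1.00783) + 54(1.008665) = 42.32886 + 54.467910 = 96.796770 amu
Δm = 96.796770 − 95.9555 = 0.841270 amu
E_B = 0.841270 × 931.49 = 783.635 MeV
BE/A = 783.635 MeV / 96 = 8.163 MeV/nucleon

8.163 MeV/nucleon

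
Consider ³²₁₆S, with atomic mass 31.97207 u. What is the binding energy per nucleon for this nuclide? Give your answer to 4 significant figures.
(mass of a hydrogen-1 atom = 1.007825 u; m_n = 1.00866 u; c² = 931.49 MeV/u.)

8.491 MeV/nucleon

Z = 16, so N = A − Z = 32 − 16 = 16.
Mass of separated nucleons = 16(1.007825) + 16(1.00866) = 16.125200 + 16.13856 = 32.263760 u
The mass defect is 32.263760 − 31.97207 = 0.291690 u.
Converting to energy: 0.291690 u × 931.49 MeV/u = 271.706 MeV
BE/A = 271.706 MeV / 32 = 8.491 MeV/nucleon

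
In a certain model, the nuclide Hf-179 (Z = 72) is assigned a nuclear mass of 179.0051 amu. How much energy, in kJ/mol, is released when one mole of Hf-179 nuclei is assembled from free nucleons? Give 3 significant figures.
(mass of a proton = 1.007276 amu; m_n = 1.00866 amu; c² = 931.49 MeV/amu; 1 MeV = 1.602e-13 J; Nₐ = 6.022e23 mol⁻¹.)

1.30e+11 kJ/mol

With 72 protons and 107 neutrons (A = 179):
Total constituent mass: 72 × 1.007276 + 107 × 1.00866 = 180.450492 amu
Mass defect Δm = 180.450492 − 179.0051 = 1.445392 amu
E_B = 1.445392 × 931.49 = 1346.37 MeV
Per nucleus in joules: 1346.37 MeV × 1.602e-13 J/MeV = 2.1569e-10 J
Per mole: 2.1569e-10 J × 6.022e23 mol⁻¹ = 1.2989e+14 J/mol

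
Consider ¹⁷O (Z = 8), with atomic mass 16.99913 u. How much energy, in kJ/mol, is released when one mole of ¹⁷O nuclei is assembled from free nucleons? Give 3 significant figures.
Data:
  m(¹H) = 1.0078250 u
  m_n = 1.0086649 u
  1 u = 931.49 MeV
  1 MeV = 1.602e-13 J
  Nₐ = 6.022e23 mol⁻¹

Total constituent mass: 8 × 1.0078250 + 9 × 1.0086649 = 17.1405841 u
The mass defect is 17.1405841 − 16.99913 = 0.1414541 u.
E_B = 0.1414541 × 931.49 = 131.763 MeV
Per nucleus in joules: 131.763 MeV × 1.602e-13 J/MeV = 2.1108e-11 J
Per mole: 2.1108e-11 J × 6.022e23 mol⁻¹ = 1.2711e+13 J/mol

1.27e+10 kJ/mol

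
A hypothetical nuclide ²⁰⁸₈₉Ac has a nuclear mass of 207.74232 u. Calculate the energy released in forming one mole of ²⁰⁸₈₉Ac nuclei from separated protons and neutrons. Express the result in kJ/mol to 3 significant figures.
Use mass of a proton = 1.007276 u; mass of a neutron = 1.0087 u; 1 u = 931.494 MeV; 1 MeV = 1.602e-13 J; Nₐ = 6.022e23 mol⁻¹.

1.74e+11 kJ/mol

The nucleus contains 89 protons and 208 − 89 = 119 neutrons.
Total constituent mass: 89 × 1.007276 + 119 × 1.0087 = 209.682864 u
The mass defect is 209.682864 − 207.74232 = 1.940544 u.
E_B = 1.940544 × 931.494 = 1807.61 MeV
Per nucleus in joules: 1807.61 MeV × 1.602e-13 J/MeV = 2.8958e-10 J
Per mole: 2.8958e-10 J × 6.022e23 mol⁻¹ = 1.7439e+14 J/mol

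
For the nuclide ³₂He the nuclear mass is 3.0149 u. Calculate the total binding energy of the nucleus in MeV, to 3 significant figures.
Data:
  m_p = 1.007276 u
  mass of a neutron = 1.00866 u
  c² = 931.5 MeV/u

Mass of separated nucleons = 2(1.007276) + 1(1.00866) = 2.014552 + 1.00866 = 3.023212 u
Δm = 3.023212 − 3.0149 = 0.008312 u
Binding energy = Δm·c² = 0.008312 × 931.5 MeV/u = 7.74263 MeV

7.74 MeV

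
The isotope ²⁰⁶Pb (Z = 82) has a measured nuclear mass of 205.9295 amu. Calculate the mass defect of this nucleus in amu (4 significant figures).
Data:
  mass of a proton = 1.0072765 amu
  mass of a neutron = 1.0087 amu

Total constituent mass: 82 × 1.0072765 + 124 × 1.0087 = 207.6754730 amu
Mass defect Δm = 207.6754730 − 205.9295 = 1.7459730 amu

1.746 amu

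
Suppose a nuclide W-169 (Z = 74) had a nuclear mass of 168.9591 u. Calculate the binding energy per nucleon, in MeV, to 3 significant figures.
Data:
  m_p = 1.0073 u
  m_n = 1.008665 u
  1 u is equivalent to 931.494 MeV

7.74 MeV/nucleon

Mass of separated nucleons = 74(1.0073) + 95(1.008665) = 74.5402 + 95.823175 = 170.363375 u
Mass defect Δm = 170.363375 − 168.9591 = 1.404275 u
Binding energy = Δm·c² = 1.404275 × 931.494 MeV/u = 1308.07 MeV
Per nucleon: 1308.07 / 169 = 7.740 MeV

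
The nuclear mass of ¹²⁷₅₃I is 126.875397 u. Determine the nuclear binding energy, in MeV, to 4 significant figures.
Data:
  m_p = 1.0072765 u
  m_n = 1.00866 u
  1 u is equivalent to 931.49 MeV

Z = 53, so N = A − Z = 127 − 53 = 74.
Total constituent mass: 53 × 1.0072765 + 74 × 1.00866 = 128.0264945 u
The mass defect is 128.0264945 − 126.875397 = 1.1510975 u.
E_B = 1.1510975 × 931.49 = 1072.24 MeV

1072 MeV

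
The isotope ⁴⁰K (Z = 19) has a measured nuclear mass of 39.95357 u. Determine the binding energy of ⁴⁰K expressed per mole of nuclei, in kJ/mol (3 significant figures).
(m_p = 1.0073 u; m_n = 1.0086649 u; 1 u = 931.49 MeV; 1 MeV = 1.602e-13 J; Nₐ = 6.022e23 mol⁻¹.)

3.30e+10 kJ/mol

Total constituent mass: 19 × 1.0073 + 21 × 1.0086649 = 40.3206629 u
Mass defect Δm = 40.3206629 − 39.95357 = 0.3670929 u
E_B = 0.3670929 × 931.49 = 341.943 MeV
Per nucleus in joules: 341.943 MeV × 1.602e-13 J/MeV = 5.4779e-11 J
Per mole: 5.4779e-11 J × 6.022e23 mol⁻¹ = 3.2988e+13 J/mol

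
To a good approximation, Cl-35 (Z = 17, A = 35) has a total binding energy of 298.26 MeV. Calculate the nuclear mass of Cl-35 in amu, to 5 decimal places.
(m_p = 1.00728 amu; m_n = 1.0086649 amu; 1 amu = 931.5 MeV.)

Mass defect = 298.26 MeV / (931.5 MeV/amu) = 0.32019324 amu
Constituent mass = 17(1.00728) + 18(1.0086649) = 35.2797282 amu
Nuclear mass = 35.2797282 − 0.32019324 = 34.95953496 amu ≈ 34.95953 amu (to 5 decimal places)

34.95953 amu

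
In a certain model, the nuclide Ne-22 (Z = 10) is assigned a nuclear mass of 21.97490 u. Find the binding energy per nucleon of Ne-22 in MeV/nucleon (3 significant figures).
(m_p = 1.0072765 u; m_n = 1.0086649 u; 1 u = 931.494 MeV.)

The nucleus contains 10 protons and 22 − 10 = 12 neutrons.
Mass of separated nucleons = 10(1.0072765) + 12(1.0086649) = 10.0727650 + 12.1039788 = 22.1767438 u
Δm = 22.1767438 − 21.97490 = 0.2018438 u
Binding energy = Δm·c² = 0.2018438 × 931.494 MeV/u = 188.016 MeV
BE/A = 188.016 MeV / 22 = 8.546 MeV/nucleon

8.55 MeV/nucleon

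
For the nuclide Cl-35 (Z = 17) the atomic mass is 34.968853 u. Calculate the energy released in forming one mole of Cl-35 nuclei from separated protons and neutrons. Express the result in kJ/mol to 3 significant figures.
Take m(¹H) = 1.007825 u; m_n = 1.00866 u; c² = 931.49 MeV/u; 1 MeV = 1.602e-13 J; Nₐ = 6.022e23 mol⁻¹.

Z = 17, so N = A − Z = 35 − 17 = 18.
Total constituent mass: 17 × 1.007825 + 18 × 1.00866 = 35.288905 u
Δm = 35.288905 − 34.968853 = 0.320052 u
E_B = 0.320052 × 931.49 = 298.125 MeV
Per nucleus in joules: 298.125 MeV × 1.602e-13 J/MeV = 4.7760e-11 J
Per mole: 4.7760e-11 J × 6.022e23 mol⁻¹ = 2.8761e+13 J/mol

2.88e+10 kJ/mol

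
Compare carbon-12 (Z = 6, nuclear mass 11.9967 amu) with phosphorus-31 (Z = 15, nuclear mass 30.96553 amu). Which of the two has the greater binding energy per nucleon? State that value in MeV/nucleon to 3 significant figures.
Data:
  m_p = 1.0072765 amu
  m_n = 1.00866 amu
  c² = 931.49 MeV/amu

carbon-12: Σm = 6(1.0072765) + 6(1.00866) = 12.0956190 amu; Δm = 0.0989190 amu; E_B = 92.142 MeV; E_B/A = 7.679 MeV
phosphorus-31: Σm = 15(1.0072765) + 16(1.00866) = 31.2477075 amu; Δm = 0.2821775 amu; E_B = 262.85 MeV; E_B/A = 8.479 MeV
phosphorus-31 has the higher binding energy per nucleon, so it is the more tightly bound nucleus.

phosphorus-31; 8.48 MeV/nucleon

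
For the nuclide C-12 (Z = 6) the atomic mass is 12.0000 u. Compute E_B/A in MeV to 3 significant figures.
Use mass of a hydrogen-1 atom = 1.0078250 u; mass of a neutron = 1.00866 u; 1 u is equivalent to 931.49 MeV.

Mass of separated nucleons = 6(1.0078250) + 6(1.00866) = 6.0469500 + 6.05196 = 12.0989100 u
Δm = 12.0989100 − 12.0000 = 0.0989100 u
Converting to energy: 0.0989100 u × 931.49 MeV/u = 92.1337 MeV
Dividing by A = 12 gives 7.678 MeV per nucleon.

7.68 MeV/nucleon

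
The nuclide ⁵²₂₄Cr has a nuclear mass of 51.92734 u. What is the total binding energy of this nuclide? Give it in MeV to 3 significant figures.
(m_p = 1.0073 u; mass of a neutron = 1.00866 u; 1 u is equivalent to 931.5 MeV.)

Z = 24, so N = A − Z = 52 − 24 = 28.
Σm = 24·m_p + 28·m_n = 24.1752 + 28.24248 = 52.41768 u
Mass defect Δm = 52.41768 − 51.92734 = 0.49034 u
E_B = 0.49034 × 931.5 = 456.752 MeV

457 MeV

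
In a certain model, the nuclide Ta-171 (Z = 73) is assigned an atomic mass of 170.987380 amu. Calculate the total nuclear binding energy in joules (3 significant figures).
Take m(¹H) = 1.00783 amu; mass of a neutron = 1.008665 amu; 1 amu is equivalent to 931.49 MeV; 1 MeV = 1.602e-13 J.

2.14e-10 J

Z = 73, so N = A − Z = 171 − 73 = 98.
Σm = 73·m(¹H) + 98·m_n = 73.57159 + 98.849170 = 172.420760 amu
The mass defect is 172.420760 − 170.987380 = 1.433380 amu.
Converting to energy: 1.433380 amu × 931.49 MeV/amu = 1335.18 MeV
In joules: 1335.18 MeV × 1.602e-13 J/MeV = 2.1390e-10 J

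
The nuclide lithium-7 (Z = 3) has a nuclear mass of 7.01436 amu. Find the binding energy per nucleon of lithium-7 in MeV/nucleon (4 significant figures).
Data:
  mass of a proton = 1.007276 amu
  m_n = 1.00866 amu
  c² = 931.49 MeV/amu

5.603 MeV/nucleon

Z = 3, so N = A − Z = 7 − 3 = 4.
Total constituent mass: 3 × 1.007276 + 4 × 1.00866 = 7.056468 amu
The mass defect is 7.056468 − 7.01436 = 0.042108 amu.
Converting to energy: 0.042108 amu × 931.49 MeV/amu = 39.2232 MeV
Dividing by A = 7 gives 5.603 MeV per nucleon.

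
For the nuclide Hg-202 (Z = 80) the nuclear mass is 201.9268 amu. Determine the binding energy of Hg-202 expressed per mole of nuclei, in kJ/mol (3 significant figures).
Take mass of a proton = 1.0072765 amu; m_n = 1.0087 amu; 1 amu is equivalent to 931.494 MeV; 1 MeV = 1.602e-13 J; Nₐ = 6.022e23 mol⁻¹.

1.54e+11 kJ/mol

With 80 protons and 122 neutrons (A = 202):
Σm = 80·m_p + 122·m_n = 80.5821200 + 123.0614 = 203.6435200 amu
The mass defect is 203.6435200 − 201.9268 = 1.7167200 amu.
E_B = 1.7167200 × 931.494 = 1599.11 MeV
Per nucleus in joules: 1599.11 MeV × 1.602e-13 J/MeV = 2.5618e-10 J
Per mole: 2.5618e-10 J × 6.022e23 mol⁻¹ = 1.5427e+14 J/mol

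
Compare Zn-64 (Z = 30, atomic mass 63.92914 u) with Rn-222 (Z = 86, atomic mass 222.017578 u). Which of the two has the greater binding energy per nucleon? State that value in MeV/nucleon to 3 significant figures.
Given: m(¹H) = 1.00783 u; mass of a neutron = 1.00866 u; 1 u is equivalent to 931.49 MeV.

Zn-64; 8.74 MeV/nucleon

Zn-64: Σm = 30(1.00783) + 34(1.00866) = 64.52934 u; Δm = 0.60020 u; E_B = 559.08 MeV; E_B/A = 8.736 MeV
Rn-222: Σm = 86(1.00783) + 136(1.00866) = 223.85114 u; Δm = 1.833562 u; E_B = 1707.9 MeV; E_B/A = 7.693 MeV
Zn-64 has the higher binding energy per nucleon, so it is the more tightly bound nucleus.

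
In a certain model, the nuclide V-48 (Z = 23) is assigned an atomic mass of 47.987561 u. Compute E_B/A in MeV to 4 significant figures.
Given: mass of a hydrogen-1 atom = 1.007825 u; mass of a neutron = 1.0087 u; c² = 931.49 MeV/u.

7.955 MeV/nucleon

Z = 23, so N = A − Z = 48 − 23 = 25.
Total constituent mass: 23 × 1.007825 + 25 × 1.0087 = 48.397475 u
Δm = 48.397475 − 47.987561 = 0.409914 u
E_B = 0.409914 × 931.49 = 381.831 MeV
Per nucleon: 381.831 / 48 = 7.955 MeV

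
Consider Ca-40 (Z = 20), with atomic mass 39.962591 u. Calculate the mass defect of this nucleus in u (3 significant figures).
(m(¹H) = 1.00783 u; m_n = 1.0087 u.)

0.368 u

Mass of separated nucleons = 20(1.00783) + 20(1.0087) = 20.15660 + 20.1740 = 40.33060 u
The mass defect is 40.33060 − 39.962591 = 0.368009 u.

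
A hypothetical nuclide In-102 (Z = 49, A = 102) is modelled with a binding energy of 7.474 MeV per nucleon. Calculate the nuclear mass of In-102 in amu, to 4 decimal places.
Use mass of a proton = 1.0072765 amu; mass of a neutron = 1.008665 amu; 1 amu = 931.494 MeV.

Total binding energy = 102 × 7.474 = 762.348 MeV
Mass defect = 762.348 MeV / (931.494 MeV/amu) = 0.818414 amu
Constituent mass = 49(1.0072765) + 53(1.008665) = 102.8157935 amu
Nuclear mass = 102.8157935 − 0.818414 = 101.9973795 amu ≈ 101.9974 amu (to 4 decimal places)

101.9974 amu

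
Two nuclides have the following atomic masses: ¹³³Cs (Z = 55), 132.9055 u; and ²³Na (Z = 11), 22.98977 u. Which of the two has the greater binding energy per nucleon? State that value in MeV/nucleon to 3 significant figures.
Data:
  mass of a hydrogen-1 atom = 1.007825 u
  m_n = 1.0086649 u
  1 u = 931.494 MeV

¹³³Cs; 8.41 MeV/nucleon

¹³³Cs: Σm = 55(1.007825) + 78(1.0086649) = 134.1062372 u; Δm = 1.2007372 u; E_B = 1118.5 MeV; E_B/A = 8.410 MeV
²³Na: Σm = 11(1.007825) + 12(1.0086649) = 23.1900538 u; Δm = 0.2002838 u; E_B = 186.56 MeV; E_B/A = 8.111 MeV
¹³³Cs has the higher binding energy per nucleon, so it is the more tightly bound nucleus.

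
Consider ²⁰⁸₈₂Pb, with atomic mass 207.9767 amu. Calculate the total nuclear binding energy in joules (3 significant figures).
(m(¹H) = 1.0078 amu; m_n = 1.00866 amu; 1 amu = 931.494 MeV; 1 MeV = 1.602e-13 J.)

Mass of separated nucleons = 82(1.0078) + 126(1.00866) = 82.6396 + 127.09116 = 209.73076 amu
The mass defect is 209.73076 − 207.9767 = 1.75406 amu.
E_B = 1.75406 × 931.494 = 1633.90 MeV
In joules: 1633.90 MeV × 1.602e-13 J/MeV = 2.6175e-10 J

2.62e-10 J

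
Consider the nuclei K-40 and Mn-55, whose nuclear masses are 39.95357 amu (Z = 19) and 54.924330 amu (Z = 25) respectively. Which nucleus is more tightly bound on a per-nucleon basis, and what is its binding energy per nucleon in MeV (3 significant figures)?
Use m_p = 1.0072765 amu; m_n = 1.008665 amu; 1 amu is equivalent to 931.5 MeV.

K-40: Σm = 19(1.0072765) + 21(1.008665) = 40.3202185 amu; Δm = 0.3666485 amu; E_B = 341.53 MeV; E_B/A = 8.538 MeV
Mn-55: Σm = 25(1.0072765) + 30(1.008665) = 55.4418625 amu; Δm = 0.5175325 amu; E_B = 482.08 MeV; E_B/A = 8.765 MeV
Mn-55 has the higher binding energy per nucleon, so it is the more tightly bound nucleus.

Mn-55; 8.77 MeV/nucleon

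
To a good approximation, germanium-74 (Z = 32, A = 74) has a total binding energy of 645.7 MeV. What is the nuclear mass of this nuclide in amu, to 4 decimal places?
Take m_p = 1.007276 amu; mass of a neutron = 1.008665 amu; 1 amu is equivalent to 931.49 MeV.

Mass defect = 645.7 MeV / (931.49 MeV/amu) = 0.693190 amu
Constituent mass = 32(1.007276) + 42(1.008665) = 74.596762 amu
Nuclear mass = 74.596762 − 0.693190 = 73.903572 amu ≈ 73.9036 amu (to 4 decimal places)

73.9036 amu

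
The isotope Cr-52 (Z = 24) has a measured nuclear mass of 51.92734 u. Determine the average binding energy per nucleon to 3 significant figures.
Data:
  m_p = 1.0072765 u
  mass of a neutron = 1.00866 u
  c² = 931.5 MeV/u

Σm = 24·m_p + 28·m_n = 24.1746360 + 28.24248 = 52.4171160 u
Δm = 52.4171160 − 51.92734 = 0.4897760 u
Binding energy = Δm·c² = 0.4897760 × 931.5 MeV/u = 456.226 MeV
BE/A = 456.226 MeV / 52 = 8.774 MeV/nucleon

8.77 MeV/nucleon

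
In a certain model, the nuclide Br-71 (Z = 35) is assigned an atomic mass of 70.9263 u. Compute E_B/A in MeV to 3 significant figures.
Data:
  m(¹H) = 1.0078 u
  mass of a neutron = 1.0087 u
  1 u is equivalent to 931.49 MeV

8.66 MeV/nucleon

With 35 protons and 36 neutrons (A = 71):
Mass of separated nucleons = 35(1.0078) + 36(1.0087) = 35.2730 + 36.3132 = 71.5862 u
The mass defect is 71.5862 − 70.9263 = 0.6599 u.
Binding energy = Δm·c² = 0.6599 × 931.49 MeV/u = 614.690 MeV
Per nucleon: 614.690 / 71 = 8.658 MeV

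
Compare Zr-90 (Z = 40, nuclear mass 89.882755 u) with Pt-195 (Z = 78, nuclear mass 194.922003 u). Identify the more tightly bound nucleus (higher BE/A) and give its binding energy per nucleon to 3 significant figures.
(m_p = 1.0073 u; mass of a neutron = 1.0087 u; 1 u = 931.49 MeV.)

Zr-90: Σm = 40(1.0073) + 50(1.0087) = 90.7270 u; Δm = 0.844245 u; E_B = 786.41 MeV; E_B/A = 8.738 MeV
Pt-195: Σm = 78(1.0073) + 117(1.0087) = 196.5873 u; Δm = 1.665297 u; E_B = 1551.2 MeV; E_B/A = 7.9549 MeV
Zr-90 has the higher binding energy per nucleon, so it is the more tightly bound nucleus.

Zr-90; 8.74 MeV/nucleon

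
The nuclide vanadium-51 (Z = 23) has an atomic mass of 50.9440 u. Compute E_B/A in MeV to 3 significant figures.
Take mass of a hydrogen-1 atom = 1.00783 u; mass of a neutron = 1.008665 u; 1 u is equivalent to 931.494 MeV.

Z = 23, so N = A − Z = 51 − 23 = 28.
Total constituent mass: 23 × 1.00783 + 28 × 1.008665 = 51.422710 u
Δm = 51.422710 − 50.9440 = 0.478710 u
E_B = 0.478710 × 931.494 = 445.915 MeV
Dividing by A = 51 gives 8.743 MeV per nucleon.

8.74 MeV/nucleon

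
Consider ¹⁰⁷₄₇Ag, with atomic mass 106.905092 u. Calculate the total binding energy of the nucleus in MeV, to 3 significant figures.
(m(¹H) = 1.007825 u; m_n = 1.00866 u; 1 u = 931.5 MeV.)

915 MeV

Z = 47, so N = A − Z = 107 − 47 = 60.
Mass of separated nucleons = 47(1.007825) + 60(1.00866) = 47.367775 + 60.51960 = 107.887375 u
Mass defect Δm = 107.887375 − 106.905092 = 0.982283 u
E_B = 0.982283 × 931.5 = 914.997 MeV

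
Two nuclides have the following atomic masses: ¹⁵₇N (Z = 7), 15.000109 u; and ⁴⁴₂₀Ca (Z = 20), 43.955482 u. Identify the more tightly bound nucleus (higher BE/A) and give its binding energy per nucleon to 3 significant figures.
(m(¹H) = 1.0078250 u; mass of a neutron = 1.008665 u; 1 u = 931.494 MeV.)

⁴⁴₂₀Ca; 8.66 MeV/nucleon

¹⁵₇N: Σm = 7(1.0078250) + 8(1.008665) = 15.1240950 u; Δm = 0.1239860 u; E_B = 115.49 MeV; E_B/A = 7.699 MeV
⁴⁴₂₀Ca: Σm = 20(1.0078250) + 24(1.008665) = 44.3644600 u; Δm = 0.4089780 u; E_B = 380.96 MeV; E_B/A = 8.658 MeV
⁴⁴₂₀Ca has the higher binding energy per nucleon, so it is the more tightly bound nucleus.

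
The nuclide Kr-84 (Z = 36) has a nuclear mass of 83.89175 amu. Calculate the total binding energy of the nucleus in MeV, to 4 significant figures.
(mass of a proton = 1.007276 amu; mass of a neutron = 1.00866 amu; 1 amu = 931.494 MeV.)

Z = 36, so N = A − Z = 84 − 36 = 48.
Mass of separated nucleons = 36(1.007276) + 48(1.00866) = 36.261936 + 48.41568 = 84.677616 amu
Δm = 84.677616 − 83.89175 = 0.785866 amu
Converting to energy: 0.785866 amu × 931.494 MeV/amu = 732.029 MeV

732.0 MeV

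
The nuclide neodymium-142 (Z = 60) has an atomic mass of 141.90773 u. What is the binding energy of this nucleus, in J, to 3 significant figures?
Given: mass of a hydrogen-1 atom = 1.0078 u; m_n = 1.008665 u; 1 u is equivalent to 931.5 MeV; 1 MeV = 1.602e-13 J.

1.90e-10 J

Z = 60, so N = A − Z = 142 − 60 = 82.
Σm = 60·m(¹H) + 82·m_n = 60.4680 + 82.710530 = 143.178530 u
Mass defect Δm = 143.178530 − 141.90773 = 1.270800 u
Binding energy = Δm·c² = 1.270800 × 931.5 MeV/u = 1183.75 MeV
In joules: 1183.75 MeV × 1.602e-13 J/MeV = 1.8964e-10 J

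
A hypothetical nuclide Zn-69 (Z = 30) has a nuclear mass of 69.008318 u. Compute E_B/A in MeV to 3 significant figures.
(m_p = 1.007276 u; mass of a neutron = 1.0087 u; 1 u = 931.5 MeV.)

7.42 MeV/nucleon

Total constituent mass: 30 × 1.007276 + 39 × 1.0087 = 69.557580 u
Δm = 69.557580 − 69.008318 = 0.549262 u
E_B = 0.549262 × 931.5 = 511.638 MeV
BE/A = 511.638 MeV / 69 = 7.415 MeV/nucleon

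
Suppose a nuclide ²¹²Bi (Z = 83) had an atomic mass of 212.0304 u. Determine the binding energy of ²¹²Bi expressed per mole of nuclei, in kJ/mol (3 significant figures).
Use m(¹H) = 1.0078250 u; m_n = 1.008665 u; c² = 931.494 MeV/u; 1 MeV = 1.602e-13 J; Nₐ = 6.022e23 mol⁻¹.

Z = 83, so N = A − Z = 212 − 83 = 129.
Total constituent mass: 83 × 1.0078250 + 129 × 1.008665 = 213.7672600 u
Mass defect Δm = 213.7672600 − 212.0304 = 1.7368600 u
Binding energy = Δm·c² = 1.7368600 × 931.494 MeV/u = 1617.87 MeV
Per nucleus in joules: 1617.87 MeV × 1.602e-13 J/MeV = 2.5918e-10 J
Per mole: 2.5918e-10 J × 6.022e23 mol⁻¹ = 1.5608e+14 J/mol

1.56e+11 kJ/mol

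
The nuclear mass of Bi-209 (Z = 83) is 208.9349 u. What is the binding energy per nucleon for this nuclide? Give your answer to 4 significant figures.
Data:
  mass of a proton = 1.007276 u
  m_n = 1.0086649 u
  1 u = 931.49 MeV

Z = 83, so N = A − Z = 209 − 83 = 126.
Σm = 83·m_p + 126·m_n = 83.603908 + 127.0917774 = 210.6956854 u
Δm = 210.6956854 − 208.9349 = 1.7607854 u
E_B = 1.7607854 × 931.49 = 1640.15 MeV
Per nucleon: 1640.15 / 209 = 7.848 MeV

7.848 MeV/nucleon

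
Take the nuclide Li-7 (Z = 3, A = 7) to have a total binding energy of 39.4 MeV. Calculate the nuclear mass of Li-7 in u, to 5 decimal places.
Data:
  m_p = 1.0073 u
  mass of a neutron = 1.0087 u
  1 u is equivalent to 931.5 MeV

Mass defect = 39.4 MeV / (931.5 MeV/u) = 0.0422974 u
Constituent mass = 3(1.0073) + 4(1.0087) = 7.0567 u
Nuclear mass = 7.0567 − 0.0422974 = 7.0144026 u ≈ 7.01440 u (to 5 decimal places)

7.01440 u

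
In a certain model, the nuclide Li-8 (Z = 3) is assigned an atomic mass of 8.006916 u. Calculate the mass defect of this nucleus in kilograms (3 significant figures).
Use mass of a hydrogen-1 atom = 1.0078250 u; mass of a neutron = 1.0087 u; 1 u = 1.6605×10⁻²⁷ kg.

With 3 protons and 5 neutrons (A = 8):
Σm = 3·m(¹H) + 5·m_n = 3.0234750 + 5.0435 = 8.0669750 u
The mass defect is 8.0669750 − 8.006916 = 0.0600590 u.
In SI units: 0.0600590 u × 1.6605×10⁻²⁷ kg/u = 9.9728e-29 kg

9.97e-29 kg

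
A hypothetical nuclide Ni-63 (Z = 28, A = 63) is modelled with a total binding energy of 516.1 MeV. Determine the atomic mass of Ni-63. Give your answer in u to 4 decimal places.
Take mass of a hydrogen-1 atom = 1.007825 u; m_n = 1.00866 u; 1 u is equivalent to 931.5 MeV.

Mass defect = 516.1 MeV / (931.5 MeV/u) = 0.554053 u
Constituent mass = 28(1.007825) + 35(1.00866) = 63.522200 u
Atomic mass = 63.522200 − 0.554053 = 62.968147 u ≈ 62.9681 u (to 4 decimal places)

62.9681 u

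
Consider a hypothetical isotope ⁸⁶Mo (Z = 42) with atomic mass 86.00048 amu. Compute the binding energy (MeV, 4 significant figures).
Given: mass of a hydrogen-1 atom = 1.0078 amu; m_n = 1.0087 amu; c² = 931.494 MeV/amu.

Z = 42, so N = A − Z = 86 − 42 = 44.
Mass of separated nucleons = 42(1.0078) + 44(1.0087) = 42.3276 + 44.3828 = 86.7104 amu
The mass defect is 86.7104 − 86.00048 = 0.70992 amu.
E_B = 0.70992 × 931.494 = 661.286 MeV

661.3 MeV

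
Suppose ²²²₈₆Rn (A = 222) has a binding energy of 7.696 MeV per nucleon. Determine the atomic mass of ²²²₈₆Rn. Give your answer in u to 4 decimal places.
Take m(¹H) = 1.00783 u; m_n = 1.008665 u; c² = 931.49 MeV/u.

222.0176 u

Total binding energy = 222 × 7.696 = 1708.512 MeV
Mass defect = 1708.512 MeV / (931.49 MeV/u) = 1.834171 u
Constituent mass = 86(1.00783) + 136(1.008665) = 223.851820 u
Atomic mass = 223.851820 − 1.834171 = 222.017649 u ≈ 222.0176 u (to 4 decimal places)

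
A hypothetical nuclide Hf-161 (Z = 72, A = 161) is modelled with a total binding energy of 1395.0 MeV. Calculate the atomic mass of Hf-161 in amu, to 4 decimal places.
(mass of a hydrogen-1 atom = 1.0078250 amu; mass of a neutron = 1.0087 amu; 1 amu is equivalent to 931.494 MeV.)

Mass defect = 1395.0 MeV / (931.494 MeV/amu) = 1.497594 amu
Constituent mass = 72(1.0078250) + 89(1.0087) = 162.3377000 amu
Atomic mass = 162.3377000 − 1.497594 = 160.8401060 amu ≈ 160.8401 amu (to 4 decimal places)

160.8401 amu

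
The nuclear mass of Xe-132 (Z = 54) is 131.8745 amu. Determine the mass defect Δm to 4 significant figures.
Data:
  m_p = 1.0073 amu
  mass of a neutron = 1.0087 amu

With 54 protons and 78 neutrons (A = 132):
Σm = 54·m_p + 78·m_n = 54.3942 + 78.6786 = 133.0728 amu
Mass defect Δm = 133.0728 − 131.8745 = 1.1983 amu

1.198 amu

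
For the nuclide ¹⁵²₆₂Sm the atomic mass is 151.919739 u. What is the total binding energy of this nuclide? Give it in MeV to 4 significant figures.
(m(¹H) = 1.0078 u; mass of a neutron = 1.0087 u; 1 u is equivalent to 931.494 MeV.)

Σm = 62·m(¹H) + 90·m_n = 62.4836 + 90.7830 = 153.2666 u
Mass defect Δm = 153.2666 − 151.919739 = 1.346861 u
Converting to energy: 1.346861 u × 931.494 MeV/u = 1254.59 MeV

1255 MeV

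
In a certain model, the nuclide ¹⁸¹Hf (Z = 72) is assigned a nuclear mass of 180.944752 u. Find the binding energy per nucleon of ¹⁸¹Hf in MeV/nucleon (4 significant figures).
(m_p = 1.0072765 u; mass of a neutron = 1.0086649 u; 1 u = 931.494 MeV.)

7.841 MeV/nucleon

With 72 protons and 109 neutrons (A = 181):
Total constituent mass: 72 × 1.0072765 + 109 × 1.0086649 = 182.4683821 u
The mass defect is 182.4683821 − 180.944752 = 1.5236301 u.
Binding energy = Δm·c² = 1.5236301 × 931.494 MeV/u = 1419.25 MeV
BE/A = 1419.25 MeV / 181 = 7.841 MeV/nucleon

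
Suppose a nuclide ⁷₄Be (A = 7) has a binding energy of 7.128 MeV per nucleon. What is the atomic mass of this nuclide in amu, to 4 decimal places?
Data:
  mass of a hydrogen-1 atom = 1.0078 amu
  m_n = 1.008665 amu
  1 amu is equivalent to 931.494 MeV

Total binding energy = 7 × 7.128 = 49.896 MeV
Mass defect = 49.896 MeV / (931.494 MeV/amu) = 0.053566 amu
Constituent mass = 4(1.0078) + 3(1.008665) = 7.057195 amu
Atomic mass = 7.057195 − 0.053566 = 7.003629 amu ≈ 7.0036 amu (to 4 decimal places)

7.0036 amu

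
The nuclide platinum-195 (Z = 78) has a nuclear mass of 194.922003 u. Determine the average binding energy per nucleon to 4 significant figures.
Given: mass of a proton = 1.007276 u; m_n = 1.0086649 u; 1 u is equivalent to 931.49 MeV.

The nucleus contains 78 protons and 195 − 78 = 117 neutrons.
Σm = 78·m_p + 117·m_n = 78.567528 + 118.0137933 = 196.5813213 u
The mass defect is 196.5813213 − 194.922003 = 1.6593183 u.
Converting to energy: 1.6593183 u × 931.49 MeV/u = 1545.64 MeV
BE/A = 1545.64 MeV / 195 = 7.926 MeV/nucleon

7.926 MeV/nucleon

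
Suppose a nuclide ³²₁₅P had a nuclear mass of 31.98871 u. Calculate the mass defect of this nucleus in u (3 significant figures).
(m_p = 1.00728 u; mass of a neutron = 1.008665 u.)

0.268 u

Z = 15, so N = A − Z = 32 − 15 = 17.
Mass of separated nucleons = 15(1.00728) + 17(1.008665) = 15.10920 + 17.147305 = 32.256505 u
Mass defect Δm = 32.256505 − 31.98871 = 0.267795 u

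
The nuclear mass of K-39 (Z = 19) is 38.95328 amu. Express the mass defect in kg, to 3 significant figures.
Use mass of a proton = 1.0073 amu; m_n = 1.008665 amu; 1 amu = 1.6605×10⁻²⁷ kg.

5.96e-28 kg

Mass of separated nucleons = 19(1.0073) + 20(1.008665) = 19.1387 + 20.173300 = 39.312000 amu
Δm = 39.312000 − 38.95328 = 0.358720 amu
In SI units: 0.358720 amu × 1.6605×10⁻²⁷ kg/amu = 5.9565e-28 kg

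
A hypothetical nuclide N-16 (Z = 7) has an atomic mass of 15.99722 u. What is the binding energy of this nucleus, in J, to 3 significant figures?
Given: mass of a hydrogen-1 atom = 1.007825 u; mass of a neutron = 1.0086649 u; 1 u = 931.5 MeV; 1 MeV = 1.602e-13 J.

2.02e-11 J

Total constituent mass: 7 × 1.007825 + 9 × 1.0086649 = 16.1327591 u
Mass defect Δm = 16.1327591 − 15.99722 = 0.1355391 u
E_B = 0.1355391 × 931.5 = 126.255 MeV
In joules: 126.255 MeV × 1.602e-13 J/MeV = 2.0226e-11 J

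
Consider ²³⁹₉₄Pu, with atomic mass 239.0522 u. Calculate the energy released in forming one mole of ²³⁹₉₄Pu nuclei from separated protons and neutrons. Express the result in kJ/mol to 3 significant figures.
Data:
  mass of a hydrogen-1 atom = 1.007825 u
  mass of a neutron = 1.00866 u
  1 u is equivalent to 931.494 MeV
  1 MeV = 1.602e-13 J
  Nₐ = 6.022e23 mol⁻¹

1.74e+11 kJ/mol

Σm = 94·m(¹H) + 145·m_n = 94.735550 + 146.25570 = 240.991250 u
Δm = 240.991250 − 239.0522 = 1.939050 u
Binding energy = Δm·c² = 1.939050 × 931.494 MeV/u = 1806.21 MeV
Per nucleus in joules: 1806.21 MeV × 1.602e-13 J/MeV = 2.8935e-10 J
Per mole: 2.8935e-10 J × 6.022e23 mol⁻¹ = 1.7425e+14 J/mol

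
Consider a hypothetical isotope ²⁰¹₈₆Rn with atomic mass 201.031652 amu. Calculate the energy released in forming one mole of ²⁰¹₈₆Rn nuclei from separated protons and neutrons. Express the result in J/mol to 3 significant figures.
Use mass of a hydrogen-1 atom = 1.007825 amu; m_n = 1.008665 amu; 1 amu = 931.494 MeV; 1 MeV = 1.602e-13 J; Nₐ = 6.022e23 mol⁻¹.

1.47e+14 J/mol

Σm = 86·m(¹H) + 115·m_n = 86.672950 + 115.996475 = 202.669425 amu
The mass defect is 202.669425 − 201.031652 = 1.637773 amu.
E_B = 1.637773 × 931.494 = 1525.58 MeV
Per nucleus in joules: 1525.58 MeV × 1.602e-13 J/MeV = 2.4440e-10 J
Per mole: 2.4440e-10 J × 6.022e23 mol⁻¹ = 1.4718e+14 J/mol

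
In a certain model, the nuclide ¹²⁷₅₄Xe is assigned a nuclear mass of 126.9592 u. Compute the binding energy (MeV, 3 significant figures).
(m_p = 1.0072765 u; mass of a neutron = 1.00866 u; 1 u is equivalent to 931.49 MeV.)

Mass of separated nucleons = 54(1.0072765) + 73(1.00866) = 54.3929310 + 73.63218 = 128.0251110 u
Mass defect Δm = 128.0251110 − 126.9592 = 1.0659110 u
E_B = 1.0659110 × 931.49 = 992.885 MeV

993 MeV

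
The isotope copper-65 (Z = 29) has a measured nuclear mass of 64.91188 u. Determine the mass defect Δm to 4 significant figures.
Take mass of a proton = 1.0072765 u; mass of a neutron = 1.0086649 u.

0.6111 u

Z = 29, so N = A − Z = 65 − 29 = 36.
Mass of separated nucleons = 29(1.0072765) + 36(1.0086649) = 29.2110185 + 36.3119364 = 65.5229549 u
Δm = 65.5229549 − 64.91188 = 0.6110749 u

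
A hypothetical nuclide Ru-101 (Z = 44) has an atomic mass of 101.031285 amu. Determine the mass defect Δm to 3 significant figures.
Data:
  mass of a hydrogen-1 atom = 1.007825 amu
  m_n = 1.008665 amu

0.807 amu

The nucleus contains 44 protons and 101 − 44 = 57 neutrons.
Total constituent mass: 44 × 1.007825 + 57 × 1.008665 = 101.838205 amu
Mass defect Δm = 101.838205 − 101.031285 = 0.806920 amu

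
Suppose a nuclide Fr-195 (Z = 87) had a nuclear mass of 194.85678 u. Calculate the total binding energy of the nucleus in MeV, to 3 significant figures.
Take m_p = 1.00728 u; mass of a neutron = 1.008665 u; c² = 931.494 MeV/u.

1600 MeV

Mass of separated nucleons = 87(1.00728) + 108(1.008665) = 87.63336 + 108.935820 = 196.569180 u
Mass defect Δm = 196.569180 − 194.85678 = 1.712400 u
E_B = 1.712400 × 931.494 = 1595.09 MeV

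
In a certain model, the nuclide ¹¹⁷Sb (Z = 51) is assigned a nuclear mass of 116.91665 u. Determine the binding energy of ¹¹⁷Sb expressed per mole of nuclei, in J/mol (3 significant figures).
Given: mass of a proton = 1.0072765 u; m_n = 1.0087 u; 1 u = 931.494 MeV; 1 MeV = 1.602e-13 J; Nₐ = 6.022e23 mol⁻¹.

9.24e+13 J/mol

The nucleus contains 51 protons and 117 − 51 = 66 neutrons.
Mass of separated nucleons = 51(1.0072765) + 66(1.0087) = 51.3711015 + 66.5742 = 117.9453015 u
Δm = 117.9453015 − 116.91665 = 1.0286515 u
E_B = 1.0286515 × 931.494 = 958.183 MeV
Per nucleus in joules: 958.183 MeV × 1.602e-13 J/MeV = 1.5350e-10 J
Per mole: 1.5350e-10 J × 6.022e23 mol⁻¹ = 9.2438e+13 J/mol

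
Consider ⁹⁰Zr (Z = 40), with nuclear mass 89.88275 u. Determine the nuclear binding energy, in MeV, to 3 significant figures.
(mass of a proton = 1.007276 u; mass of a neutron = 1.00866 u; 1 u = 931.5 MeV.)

784 MeV

Total constituent mass: 40 × 1.007276 + 50 × 1.00866 = 90.724040 u
The mass defect is 90.724040 − 89.88275 = 0.841290 u.
Binding energy = Δm·c² = 0.841290 × 931.5 MeV/u = 783.662 MeV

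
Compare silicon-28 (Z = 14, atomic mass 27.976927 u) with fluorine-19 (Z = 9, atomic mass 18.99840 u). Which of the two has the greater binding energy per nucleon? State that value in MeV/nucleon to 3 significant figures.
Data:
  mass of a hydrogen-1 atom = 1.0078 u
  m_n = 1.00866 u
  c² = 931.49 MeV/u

silicon-28: Σm = 14(1.0078) + 14(1.00866) = 28.23044 u; Δm = 0.253513 u; E_B = 236.14 MeV; E_B/A = 8.434 MeV
fluorine-19: Σm = 9(1.0078) + 10(1.00866) = 19.15680 u; Δm = 0.15840 u; E_B = 147.55 MeV; E_B/A = 7.766 MeV
silicon-28 has the higher binding energy per nucleon, so it is the more tightly bound nucleus.

silicon-28; 8.43 MeV/nucleon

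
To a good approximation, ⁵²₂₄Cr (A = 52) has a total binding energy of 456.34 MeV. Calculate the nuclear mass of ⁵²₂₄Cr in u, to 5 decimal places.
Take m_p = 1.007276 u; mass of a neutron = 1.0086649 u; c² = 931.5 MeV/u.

Mass defect = 456.34 MeV / (931.5 MeV/u) = 0.4898980 u
Constituent mass = 24(1.007276) + 28(1.0086649) = 52.4172412 u
Nuclear mass = 52.4172412 − 0.4898980 = 51.9273432 u ≈ 51.92734 u (to 5 decimal places)

51.92734 u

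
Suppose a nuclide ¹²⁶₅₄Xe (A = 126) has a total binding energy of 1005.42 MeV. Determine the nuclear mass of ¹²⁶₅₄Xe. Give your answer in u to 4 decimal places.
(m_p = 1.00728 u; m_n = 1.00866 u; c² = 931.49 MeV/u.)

125.9373 u

Mass defect = 1005.42 MeV / (931.49 MeV/u) = 1.079367 u
Constituent mass = 54(1.00728) + 72(1.00866) = 127.01664 u
Nuclear mass = 127.01664 − 1.079367 = 125.937273 u ≈ 125.9373 u (to 4 decimal places)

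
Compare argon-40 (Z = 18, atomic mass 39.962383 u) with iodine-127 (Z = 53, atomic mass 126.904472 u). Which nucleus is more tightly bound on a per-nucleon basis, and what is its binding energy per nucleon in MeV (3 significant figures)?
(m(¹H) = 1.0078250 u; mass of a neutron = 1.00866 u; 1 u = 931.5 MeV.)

argon-40: Σm = 18(1.0078250) + 22(1.00866) = 40.3313700 u; Δm = 0.3689870 u; E_B = 343.71 MeV; E_B/A = 8.593 MeV
iodine-127: Σm = 53(1.0078250) + 74(1.00866) = 128.0555650 u; Δm = 1.1510930 u; E_B = 1072.2 MeV; E_B/A = 8.443 MeV
argon-40 has the higher binding energy per nucleon, so it is the more tightly bound nucleus.

argon-40; 8.59 MeV/nucleon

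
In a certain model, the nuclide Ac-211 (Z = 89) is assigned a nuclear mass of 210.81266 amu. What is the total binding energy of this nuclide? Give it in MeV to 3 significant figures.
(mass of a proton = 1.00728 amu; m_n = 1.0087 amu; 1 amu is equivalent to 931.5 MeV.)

1770 MeV

Z = 89, so N = A − Z = 211 − 89 = 122.
Mass of separated nucleons = 89(1.00728) + 122(1.0087) = 89.64792 + 123.0614 = 212.70932 amu
The mass defect is 212.70932 − 210.81266 = 1.89666 amu.
Binding energy = Δm·c² = 1.89666 × 931.5 MeV/amu = 1766.74 MeV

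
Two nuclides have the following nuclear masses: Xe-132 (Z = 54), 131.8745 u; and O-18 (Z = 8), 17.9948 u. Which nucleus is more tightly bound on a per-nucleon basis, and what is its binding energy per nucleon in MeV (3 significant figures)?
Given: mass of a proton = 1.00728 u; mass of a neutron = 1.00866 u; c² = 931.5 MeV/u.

Xe-132; 8.43 MeV/nucleon

Xe-132: Σm = 54(1.00728) + 78(1.00866) = 133.06860 u; Δm = 1.19410 u; E_B = 1112.3 MeV; E_B/A = 8.427 MeV
O-18: Σm = 8(1.00728) + 10(1.00866) = 18.14484 u; Δm = 0.15004 u; E_B = 139.762 MeV; E_B/A = 7.7646 MeV
Xe-132 has the higher binding energy per nucleon, so it is the more tightly bound nucleus.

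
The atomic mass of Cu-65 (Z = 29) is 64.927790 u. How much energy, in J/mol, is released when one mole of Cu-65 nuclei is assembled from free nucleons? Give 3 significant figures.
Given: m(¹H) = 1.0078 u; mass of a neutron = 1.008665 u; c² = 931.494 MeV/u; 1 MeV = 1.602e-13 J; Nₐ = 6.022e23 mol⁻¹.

5.48e+13 J/mol

With 29 protons and 36 neutrons (A = 65):
Σm = 29·m(¹H) + 36·m_n = 29.2262 + 36.311940 = 65.538140 u
The mass defect is 65.538140 − 64.927790 = 0.610350 u.
Binding energy = Δm·c² = 0.610350 × 931.494 MeV/u = 568.537 MeV
Per nucleus in joules: 568.537 MeV × 1.602e-13 J/MeV = 9.1080e-11 J
Per mole: 9.1080e-11 J × 6.022e23 mol⁻¹ = 5.4848e+13 J/mol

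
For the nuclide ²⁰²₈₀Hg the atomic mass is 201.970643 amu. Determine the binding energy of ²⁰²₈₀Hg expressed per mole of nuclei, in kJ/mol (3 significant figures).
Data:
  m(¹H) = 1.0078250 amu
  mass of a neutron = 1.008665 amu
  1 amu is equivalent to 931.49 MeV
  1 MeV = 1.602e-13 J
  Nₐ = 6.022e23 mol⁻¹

1.54e+11 kJ/mol

The nucleus contains 80 protons and 202 − 80 = 122 neutrons.
Total constituent mass: 80 × 1.0078250 + 122 × 1.008665 = 203.6831300 amu
Δm = 203.6831300 − 201.970643 = 1.7124870 amu
E_B = 1.7124870 × 931.49 = 1595.16 MeV
Per nucleus in joules: 1595.16 MeV × 1.602e-13 J/MeV = 2.5554e-10 J
Per mole: 2.5554e-10 J × 6.022e23 mol⁻¹ = 1.5389e+14 J/mol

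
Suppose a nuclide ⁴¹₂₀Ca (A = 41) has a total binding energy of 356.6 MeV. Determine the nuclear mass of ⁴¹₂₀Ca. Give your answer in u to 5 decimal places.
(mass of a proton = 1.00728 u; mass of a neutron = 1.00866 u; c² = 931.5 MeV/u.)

40.94464 u

Mass defect = 356.6 MeV / (931.5 MeV/u) = 0.3828234 u
Constituent mass = 20(1.00728) + 21(1.00866) = 41.32746 u
Nuclear mass = 41.32746 − 0.3828234 = 40.9446366 u ≈ 40.94464 u (to 5 decimal places)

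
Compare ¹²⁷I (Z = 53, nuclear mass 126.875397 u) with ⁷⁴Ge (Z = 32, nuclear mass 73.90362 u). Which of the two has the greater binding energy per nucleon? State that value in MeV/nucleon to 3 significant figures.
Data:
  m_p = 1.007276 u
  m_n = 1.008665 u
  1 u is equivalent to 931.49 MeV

¹²⁷I: Σm = 53(1.007276) + 74(1.008665) = 128.026838 u; Δm = 1.151441 u; E_B = 1072.56 MeV; E_B/A = 8.445 MeV
⁷⁴Ge: Σm = 32(1.007276) + 42(1.008665) = 74.596762 u; Δm = 0.693142 u; E_B = 645.65 MeV; E_B/A = 8.725 MeV
⁷⁴Ge has the higher binding energy per nucleon, so it is the more tightly bound nucleus.

⁷⁴Ge; 8.73 MeV/nucleon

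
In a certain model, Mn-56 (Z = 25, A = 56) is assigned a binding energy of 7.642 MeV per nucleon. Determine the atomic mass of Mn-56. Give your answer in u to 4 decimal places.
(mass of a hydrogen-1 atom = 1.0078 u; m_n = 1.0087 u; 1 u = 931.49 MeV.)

56.0053 u

Total binding energy = 56 × 7.642 = 427.952 MeV
Mass defect = 427.952 MeV / (931.49 MeV/u) = 0.459427 u
Constituent mass = 25(1.0078) + 31(1.0087) = 56.4647 u
Atomic mass = 56.4647 − 0.459427 = 56.005273 u ≈ 56.0053 u (to 4 decimal places)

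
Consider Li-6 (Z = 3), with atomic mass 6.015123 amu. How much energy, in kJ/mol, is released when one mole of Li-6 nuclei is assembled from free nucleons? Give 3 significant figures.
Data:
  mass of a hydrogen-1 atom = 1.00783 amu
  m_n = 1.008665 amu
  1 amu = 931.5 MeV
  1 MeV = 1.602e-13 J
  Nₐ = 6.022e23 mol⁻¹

3.09e+09 kJ/mol

Total constituent mass: 3 × 1.00783 + 3 × 1.008665 = 6.049485 amu
Mass defect Δm = 6.049485 − 6.015123 = 0.034362 amu
E_B = 0.034362 × 931.5 = 32.0082 MeV
Per nucleus in joules: 32.0082 MeV × 1.602e-13 J/MeV = 5.1277e-12 J
Per mole: 5.1277e-12 J × 6.022e23 mol⁻¹ = 3.0879e+12 J/mol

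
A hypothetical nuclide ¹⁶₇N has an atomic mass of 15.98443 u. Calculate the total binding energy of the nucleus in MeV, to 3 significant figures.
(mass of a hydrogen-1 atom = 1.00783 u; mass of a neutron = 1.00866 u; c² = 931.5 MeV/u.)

Σm = 7·m(¹H) + 9·m_n = 7.05481 + 9.07794 = 16.13275 u
The mass defect is 16.13275 − 15.98443 = 0.14832 u.
Converting to energy: 0.14832 u × 931.5 MeV/u = 138.160 MeV

138 MeV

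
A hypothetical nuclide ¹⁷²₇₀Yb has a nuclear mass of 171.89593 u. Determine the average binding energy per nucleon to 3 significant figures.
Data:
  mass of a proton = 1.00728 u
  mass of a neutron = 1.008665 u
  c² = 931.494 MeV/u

Z = 70, so N = A − Z = 172 − 70 = 102.
Σm = 70·m_p + 102·m_n = 70.50960 + 102.883830 = 173.393430 u
Mass defect Δm = 173.393430 − 171.89593 = 1.497500 u
Converting to energy: 1.497500 u × 931.494 MeV/u = 1394.91 MeV
BE/A = 1394.91 MeV / 172 = 8.110 MeV/nucleon

8.11 MeV/nucleon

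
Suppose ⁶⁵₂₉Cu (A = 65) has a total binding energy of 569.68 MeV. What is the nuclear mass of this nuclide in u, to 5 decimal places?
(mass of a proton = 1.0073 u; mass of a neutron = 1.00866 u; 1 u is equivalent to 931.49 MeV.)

64.91188 u

Mass defect = 569.68 MeV / (931.49 MeV/u) = 0.6115793 u
Constituent mass = 29(1.0073) + 36(1.00866) = 65.52346 u
Nuclear mass = 65.52346 − 0.6115793 = 64.9118807 u ≈ 64.91188 u (to 5 decimal places)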